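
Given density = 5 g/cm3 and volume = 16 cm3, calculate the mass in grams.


Using mass = density * volume
Density = 5 g/cm3
Volume = 16 cm3
Mass = 5 * 16
= 80 g

80


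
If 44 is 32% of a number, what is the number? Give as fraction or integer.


Given: 44 is 32% of the whole
Set up: 44 = 32/100 * whole
whole = 44 * 100 / 32
whole = 4400 / 32
whole = 275/2

275/2


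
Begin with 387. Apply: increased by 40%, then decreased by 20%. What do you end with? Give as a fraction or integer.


Start: 387
Step 1: increase by 40% => multiply by 140/100
  387 * 140/100 = 2709/5
Step 2: decrease by 20% => multiply by 80/100
  2709/5 * 80/100 = 10836/25
Final value = 10836/25

10836/25


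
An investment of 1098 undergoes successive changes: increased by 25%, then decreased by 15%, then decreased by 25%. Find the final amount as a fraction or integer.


Start: 1098
Step 1: increase by 25% => multiply by 125/100
  1098 * 125/100 = 2745/2
Step 2: decrease by 15% => multiply by 85/100
  2745/2 * 85/100 = 9333/8
Step 3: decrease by 25% => multiply by 75/100
  9333/8 * 75/100 = 27999/32
Final value = 27999/32

27999/32


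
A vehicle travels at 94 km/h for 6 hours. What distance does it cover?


Using distance = speed * time
Speed = 94 km/h
Time = 6 hours
Distance = 94 * 6
= 564 km

564


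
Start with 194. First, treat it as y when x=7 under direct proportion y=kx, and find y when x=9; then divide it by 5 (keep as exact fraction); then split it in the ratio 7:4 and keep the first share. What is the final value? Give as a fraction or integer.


Start with 194.
Step 1: Direct prop: k = (194)/7; new y = k*9 = 194*9/7 = 1746/7
Step 2: Divide by 5: 1746/7 / 5 = 1746/35
Step 3: Split 7:4, first share = 1746/35 * 7/11 = 1746/55
Final result = 1746/55

1746/55


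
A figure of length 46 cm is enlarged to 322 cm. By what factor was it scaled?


Original length = 46 cm
Scaled length = 322 cm
Scale factor = 322 / 46
= 7

7


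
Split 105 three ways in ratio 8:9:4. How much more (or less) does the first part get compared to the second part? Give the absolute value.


Total parts = 8 + 9 + 4 = 21
Value per part = 105 / 21 = 5
Shares: 8*5=40, 9*5=45, 4*5=20
First share = 40, second share = 45
Difference = |40 - 45| = 5

5


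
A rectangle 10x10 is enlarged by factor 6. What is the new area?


Original dimensions: 10 x 10
Enlargement factor = 6
New width = 10 * 6 = 60
New height = 10 * 6 = 60
New area = 60 * 60 = 3600

3600


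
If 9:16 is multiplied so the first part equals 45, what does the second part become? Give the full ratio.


Original ratio: 9:16
First term target: 45
Scale factor = 45 / 9 = 5
Multiply second term: 16 * 5 = 80
Equivalent ratio = 45:80

45:80


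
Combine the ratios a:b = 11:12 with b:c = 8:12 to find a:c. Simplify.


Given a:b = 11:12 and b:c = 8:12
Make b consistent. Multiply first ratio by 8: a:b = 88:96
Multiply second ratio by 12: b:c = 96:144
Now b = 96 in both, so a:b:c = 88:96:144
Therefore a:c = 88:144
Simplify by GCD: a:c = 11:18

11:18


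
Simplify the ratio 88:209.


Find GCD(88, 209)
GCD = 11
Divide both by 11: 88/11 = 8, 209/11 = 19
Simplified ratio = 8:19

8:19


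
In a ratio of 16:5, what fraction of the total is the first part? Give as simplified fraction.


Total parts = 16 + 5 = 21
First part fraction = 16/21
Simplify: 16/21 = 16/21

16/21


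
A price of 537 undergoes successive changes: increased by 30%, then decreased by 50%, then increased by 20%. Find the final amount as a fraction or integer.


Start: 537
Step 1: increase by 30% => multiply by 130/100
  537 * 130/100 = 6981/10
Step 2: decrease by 50% => multiply by 50/100
  6981/10 * 50/100 = 6981/20
Step 3: increase by 20% => multiply by 120/100
  6981/20 * 120/100 = 20943/50
Final value = 20943/50

20943/50


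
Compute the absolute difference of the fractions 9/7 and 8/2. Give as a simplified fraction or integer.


Simplify: 9/7 = 9/7 and 8/2 = 4
Find common denominator: LCD = 7
Convert: 9/7 and 28/7
Difference = |9 - 28|/7 = 19/7
Simplified = 19/7

19/7


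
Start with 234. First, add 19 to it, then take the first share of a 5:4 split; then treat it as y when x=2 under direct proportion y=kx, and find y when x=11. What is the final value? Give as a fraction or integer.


Start with 234.
Step 1: Add 19: 234+19=253; split 5:4 first = 253*5/9 = 1265/9
Step 2: Direct prop: k = (1265/9)/2; new y = k*11 = 1265/9*11/2 = 13915/18
Final result = 13915/18

13915/18


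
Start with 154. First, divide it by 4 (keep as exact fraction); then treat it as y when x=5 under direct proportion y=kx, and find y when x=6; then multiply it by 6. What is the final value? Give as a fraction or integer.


Start with 154.
Step 1: Divide by 4: 154 / 4 = 77/2
Step 2: Direct prop: k = (77/2)/5; new y = k*6 = 77/2*6/5 = 231/5
Step 3: Multiply by 6: 231/5 * 6 = 1386/5
Final result = 1386/5

1386/5


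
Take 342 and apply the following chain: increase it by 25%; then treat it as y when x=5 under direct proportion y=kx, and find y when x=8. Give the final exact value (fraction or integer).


Start with 342.
Step 1: Increase by 25%: 342 * 125/100 = 855/2
Step 2: Direct prop: k = (855/2)/5; new y = k*8 = 855/2*8/5 = 684
Final result = 684

684


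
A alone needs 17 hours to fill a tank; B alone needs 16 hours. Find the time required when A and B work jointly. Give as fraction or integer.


Rate of A = 1/17 job per hour
Rate of B = 1/16 job per hour
Combined rate = 1/17 + 1/16
Find common denominator: (16 + 17)/(17*16) = 33/272
Combined rate = 33/272 job per hour
Time together = 1 / (33/272) = 272/33 hours

272/33


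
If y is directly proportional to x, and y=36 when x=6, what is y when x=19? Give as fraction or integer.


Direct proportion: y = kx
Find k: k = 36/6 = 6
Compute y at x=19: y = 6 * 19
y = 114

114


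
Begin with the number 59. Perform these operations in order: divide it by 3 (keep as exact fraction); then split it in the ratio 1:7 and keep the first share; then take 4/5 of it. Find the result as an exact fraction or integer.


Start with 59.
Step 1: Divide by 3: 59 / 3 = 59/3
Step 2: Split 1:7, first share = 59/3 * 1/8 = 59/24
Step 3: Take 4/5: 59/24 * 4/5 = 59/30
Final result = 59/30

59/30


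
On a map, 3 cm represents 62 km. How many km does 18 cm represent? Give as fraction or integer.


Map scale: 3 cm = 62 km
Measured distance on map = 18 cm
Set up proportion: 18 * 62 / 3
= 1116 / 3
= 372 km

372


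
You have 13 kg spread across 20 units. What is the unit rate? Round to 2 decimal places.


Total kg = 13
Number of units = 20
Unit rate = 13 / 20
= 0.65 kg per unit

0.65


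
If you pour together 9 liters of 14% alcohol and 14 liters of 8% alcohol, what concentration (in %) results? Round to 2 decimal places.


Solute in mixture 1 = 14% of 9 L = 9*14/100 = 63/50 L
Solute in mixture 2 = 8% of 14 L = 14*8/100 = 28/25 L
Total solute = 63/50 + 28/25 = 119/50 L
Total volume = 9 + 14 = 23 L
Final concentration = 119/50/23 * 100 = 10.35%

10.35


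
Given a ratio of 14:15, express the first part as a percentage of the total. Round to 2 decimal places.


Total parts = 14 + 15 = 29
First part fraction = 14/29
Percentage = (14/29) * 100
= 0.482759 * 100
= 48.28%

48.28


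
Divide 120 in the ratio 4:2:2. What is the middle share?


Ratio = 4:2:2
Total parts = 4 + 2 + 2 = 8
Value per part = 120 / 8 = 15
First share = 4 * 15 = 60
Middle share = 2 * 15 = 30
Third share = 2 * 15 = 30

30


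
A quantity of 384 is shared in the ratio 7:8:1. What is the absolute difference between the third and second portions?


Total parts = 7 + 8 + 1 = 16
Value per part = 384 / 16 = 24
Shares: 7*24=168, 8*24=192, 1*24=24
Third share = 24, second share = 192
Difference = |24 - 192| = 168

168


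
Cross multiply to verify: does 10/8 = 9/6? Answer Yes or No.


Cross multiply to check 10/8 = 9/6
Left cross product: 10 * 6 = 60
Right cross product: 8 * 9 = 72
60 != 72
Not equal, so proportions differ => No

No


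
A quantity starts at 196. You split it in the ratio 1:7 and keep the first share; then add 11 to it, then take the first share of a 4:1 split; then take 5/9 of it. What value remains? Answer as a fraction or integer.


Start with 196.
Step 1: Split 1:7, first share = 196 * 1/8 = 49/2
Step 2: Add 11: 49/2+11=71/2; split 4:1 first = 71/2*4/5 = 142/5
Step 3: Take 5/9: 142/5 * 5/9 = 142/9
Final result = 142/9

142/9


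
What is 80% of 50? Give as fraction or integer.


Compute 80% of 50
Convert percentage: 80% = 80/100
Multiply: 50 * 80/100
= 4000/100
= 40

40


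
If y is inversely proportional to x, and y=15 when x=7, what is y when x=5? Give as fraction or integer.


Inverse proportion: y = k/x
Find k: k = 7 * 15 = 105
Compute y at x=5: y = 105/5
y = 21

21


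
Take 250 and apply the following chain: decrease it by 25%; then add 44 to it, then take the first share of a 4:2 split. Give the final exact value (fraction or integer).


Start with 250.
Step 1: Decrease by 25%: 250 * 75/100 = 375/2
Step 2: Add 44: 375/2+44=463/2; split 4:2 first = 463/2*4/6 = 463/3
Final result = 463/3

463/3


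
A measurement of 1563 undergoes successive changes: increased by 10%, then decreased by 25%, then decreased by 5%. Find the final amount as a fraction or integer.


Start: 1563
Step 1: increase by 10% => multiply by 110/100
  1563 * 110/100 = 17193/10
Step 2: decrease by 25% => multiply by 75/100
  17193/10 * 75/100 = 51579/40
Step 3: decrease by 5% => multiply by 95/100
  51579/40 * 95/100 = 980001/800
Final value = 980001/800

980001/800


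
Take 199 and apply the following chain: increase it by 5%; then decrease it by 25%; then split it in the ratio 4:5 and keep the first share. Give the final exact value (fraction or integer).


Start with 199.
Step 1: Increase by 5%: 199 * 105/100 = 4179/20
Step 2: Decrease by 25%: 4179/20 * 75/100 = 12537/80
Step 3: Split 4:5, first share = 12537/80 * 4/9 = 1393/20
Final result = 1393/20

1393/20


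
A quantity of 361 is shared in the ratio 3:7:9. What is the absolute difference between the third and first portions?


Total parts = 3 + 7 + 9 = 19
Value per part = 361 / 19 = 19
Shares: 3*19=57, 7*19=133, 9*19=171
Third share = 171, first share = 57
Difference = |171 - 57| = 114

114


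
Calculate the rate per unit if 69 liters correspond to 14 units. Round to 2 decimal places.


Total liters = 69
Number of units = 14
Unit rate = 69 / 14
= 4.93 liters per unit

4.93


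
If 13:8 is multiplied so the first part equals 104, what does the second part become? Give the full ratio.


Original ratio: 13:8
First term target: 104
Scale factor = 104 / 13 = 8
Multiply second term: 8 * 8 = 64
Equivalent ratio = 104:64

104:64


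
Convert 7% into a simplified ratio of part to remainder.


Part = 7%, Remainder = 93%
Ratio = 7:93
GCD(7, 93) = 1
Simplify: 7:93 = 7:93

7:93


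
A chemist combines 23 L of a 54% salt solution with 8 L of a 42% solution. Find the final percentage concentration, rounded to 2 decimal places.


Solute in mixture 1 = 54% of 23 L = 23*54/100 = 621/50 L
Solute in mixture 2 = 42% of 8 L = 8*42/100 = 84/25 L
Total solute = 621/50 + 84/25 = 789/50 L
Total volume = 23 + 8 = 31 L
Final concentration = 789/50/31 * 100 = 50.90%

50.90


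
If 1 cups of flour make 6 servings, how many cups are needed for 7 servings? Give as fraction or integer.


Original: 1 cups for 6 servings
Target servings = 7
Scaling factor = 7/6
New amount = 1 * 7/6
= 7/6
= 7/6 cups

7/6


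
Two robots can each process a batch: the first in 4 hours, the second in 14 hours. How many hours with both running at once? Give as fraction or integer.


Rate of A = 1/4 job per hour
Rate of B = 1/14 job per hour
Combined rate = 1/4 + 1/14
Find common denominator: (14 + 4)/(4*14) = 18/56
Combined rate = 9/28 job per hour
Time together = 1 / (9/28) = 28/9 hours

28/9


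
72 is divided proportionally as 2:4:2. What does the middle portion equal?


Ratio = 2:4:2
Total parts = 2 + 4 + 2 = 8
Value per part = 72 / 8 = 9
First share = 2 * 9 = 18
Middle share = 4 * 9 = 36
Third share = 2 * 9 = 18

36


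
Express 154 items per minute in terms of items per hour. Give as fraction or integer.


Converting from per minute to per hour
Rate = 154 items per minute
Multiply by 60: 154 * 60
= 9240 items per hour

9240


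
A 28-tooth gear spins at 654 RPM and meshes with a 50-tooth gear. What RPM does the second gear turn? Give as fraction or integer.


Gear ratio: teeth_A * RPM_A = teeth_B * RPM_B
28 * 654 = 50 * RPM_B
18312 = 50 * RPM_B
RPM_B = 18312 / 50
RPM_B = 9156/25

9156/25


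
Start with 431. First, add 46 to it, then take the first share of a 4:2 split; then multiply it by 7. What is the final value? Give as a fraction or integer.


Start with 431.
Step 1: Add 46: 431+46=477; split 4:2 first = 477*4/6 = 318
Step 2: Multiply by 7: 318 * 7 = 2226
Final result = 2226

2226


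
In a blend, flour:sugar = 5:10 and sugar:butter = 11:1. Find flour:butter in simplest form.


Given a:b = 5:10 and b:c = 11:1
Make b consistent. Multiply first ratio by 11: a:b = 55:110
Multiply second ratio by 10: b:c = 110:10
Now b = 110 in both, so a:b:c = 55:110:10
Therefore a:c = 55:10
Simplify by GCD: a:c = 11:2

11:2


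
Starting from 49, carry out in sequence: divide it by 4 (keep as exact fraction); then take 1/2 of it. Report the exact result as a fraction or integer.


Start with 49.
Step 1: Divide by 4: 49 / 4 = 49/4
Step 2: Take 1/2: 49/4 * 1/2 = 49/8
Final result = 49/8

49/8


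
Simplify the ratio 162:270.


Find GCD(162, 270)
GCD = 54
Divide both by 54: 162/54 = 3, 270/54 = 5
Simplified ratio = 3:5

3:5


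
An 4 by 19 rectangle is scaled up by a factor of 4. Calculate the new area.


Original dimensions: 4 x 19
Enlargement factor = 4
New width = 4 * 4 = 16
New height = 19 * 4 = 76
New area = 16 * 76 = 1216

1216


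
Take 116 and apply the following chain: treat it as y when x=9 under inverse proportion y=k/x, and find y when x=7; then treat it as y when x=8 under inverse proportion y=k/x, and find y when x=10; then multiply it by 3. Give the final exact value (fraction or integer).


Start with 116.
Step 1: Inverse prop: k = (116)*9; new y = k/7 = 116*9/7 = 1044/7
Step 2: Inverse prop: k = (1044/7)*8; new y = k/10 = 1044/7*8/10 = 4176/35
Step 3: Multiply by 3: 4176/35 * 3 = 12528/35
Final result = 12528/35

12528/35


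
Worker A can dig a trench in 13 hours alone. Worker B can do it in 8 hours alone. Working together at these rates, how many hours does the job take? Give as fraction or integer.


Rate of A = 1/13 job per hour
Rate of B = 1/8 job per hour
Combined rate = 1/13 + 1/8
Find common denominator: (8 + 13)/(13*8) = 21/104
Combined rate = 21/104 job per hour
Time together = 1 / (21/104) = 104/21 hours

104/21


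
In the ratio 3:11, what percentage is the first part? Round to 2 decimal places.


Total parts = 3 + 11 = 14
First part fraction = 3/14
Percentage = (3/14) * 100
= 0.214286 * 100
= 21.43%

21.43


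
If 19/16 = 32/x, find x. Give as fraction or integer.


Setting up: 19/16 = 32/x
Cross multiply: 19 * x = 16 * 32
19x = 512
x = 512/19
x = 512/19

512/19


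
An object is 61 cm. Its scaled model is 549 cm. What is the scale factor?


Original length = 61 cm
Scaled length = 549 cm
Scale factor = 549 / 61
= 9

9


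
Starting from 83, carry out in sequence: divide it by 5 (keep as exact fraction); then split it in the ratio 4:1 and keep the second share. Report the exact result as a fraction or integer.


Start with 83.
Step 1: Divide by 5: 83 / 5 = 83/5
Step 2: Split 4:1, second share = 83/5 * 1/5 = 83/25
Final result = 83/25

83/25


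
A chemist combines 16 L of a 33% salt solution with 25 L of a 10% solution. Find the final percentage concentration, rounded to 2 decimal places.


Solute in mixture 1 = 33% of 16 L = 16*33/100 = 132/25 L
Solute in mixture 2 = 10% of 25 L = 25*10/100 = 5/2 L
Total solute = 132/25 + 5/2 = 389/50 L
Total volume = 16 + 25 = 41 L
Final concentration = 389/50/41 * 100 = 18.98%

18.98


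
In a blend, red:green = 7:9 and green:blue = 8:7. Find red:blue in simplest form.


Given a:b = 7:9 and b:c = 8:7
Make b consistent. Multiply first ratio by 8: a:b = 56:72
Multiply second ratio by 9: b:c = 72:63
Now b = 72 in both, so a:b:c = 56:72:63
Therefore a:c = 56:63
Simplify by GCD: a:c = 8:9

8:9


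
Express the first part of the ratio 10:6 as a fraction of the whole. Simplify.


Total parts = 10 + 6 = 16
First part fraction = 10/16
Simplify: 10/16 = 5/8

5/8


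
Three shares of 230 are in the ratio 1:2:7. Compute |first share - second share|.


Total parts = 1 + 2 + 7 = 10
Value per part = 230 / 10 = 23
Shares: 1*23=23, 2*23=46, 7*23=161
First share = 23, second share = 46
Difference = |23 - 46| = 23

23


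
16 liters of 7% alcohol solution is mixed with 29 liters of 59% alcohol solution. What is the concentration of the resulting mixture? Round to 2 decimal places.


Solute in mixture 1 = 7% of 16 L = 16*7/100 = 28/25 L
Solute in mixture 2 = 59% of 29 L = 29*59/100 = 1711/100 L
Total solute = 28/25 + 1711/100 = 1823/100 L
Total volume = 16 + 29 = 45 L
Final concentration = 1823/100/45 * 100 = 40.51%

40.51


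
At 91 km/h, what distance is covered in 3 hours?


Using distance = speed * time
Speed = 91 km/h
Time = 3 hours
Distance = 91 * 3
= 273 km

273


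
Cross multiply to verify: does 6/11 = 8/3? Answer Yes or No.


Cross multiply to check 6/11 = 8/3
Left cross product: 6 * 3 = 18
Right cross product: 11 * 8 = 88
18 != 88
Not equal, so proportions differ => No

No


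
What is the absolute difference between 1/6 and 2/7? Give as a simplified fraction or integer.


Simplify: 1/6 = 1/6 and 2/7 = 2/7
Find common denominator: LCD = 42
Convert: 7/42 and 12/42
Difference = |7 - 12|/42 = 5/42
Simplified = 5/42

5/42


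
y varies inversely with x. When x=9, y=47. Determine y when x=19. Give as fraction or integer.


Inverse proportion: y = k/x
Find k: k = 9 * 47 = 423
Compute y at x=19: y = 423/19
y = 423/19

423/19


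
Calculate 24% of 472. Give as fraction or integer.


Compute 24% of 472
Convert percentage: 24% = 24/100
Multiply: 472 * 24/100
= 11328/100
= 2832/25

2832/25


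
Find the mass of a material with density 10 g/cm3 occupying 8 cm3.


Using mass = density * volume
Density = 10 g/cm3
Volume = 8 cm3
Mass = 10 * 8
= 80 g

80


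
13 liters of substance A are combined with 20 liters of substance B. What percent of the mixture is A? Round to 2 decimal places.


Volume of A = 13 L
Volume of B = 20 L
Total volume = 13 + 20 = 33 L
Percentage of A = (13/33) * 100
= 39.39%

39.39


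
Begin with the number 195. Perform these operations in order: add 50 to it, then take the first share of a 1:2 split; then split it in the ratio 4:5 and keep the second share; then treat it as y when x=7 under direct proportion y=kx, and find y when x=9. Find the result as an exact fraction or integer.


Start with 195.
Step 1: Add 50: 195+50=245; split 1:2 first = 245*1/3 = 245/3
Step 2: Split 4:5, second share = 245/3 * 5/9 = 1225/27
Step 3: Direct prop: k = (1225/27)/7; new y = k*9 = 1225/27*9/7 = 175/3
Final result = 175/3

175/3


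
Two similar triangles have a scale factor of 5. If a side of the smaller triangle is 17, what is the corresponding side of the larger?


Similar triangles have proportional sides
Scale factor = 5
Smaller side = 17
Corresponding larger side = 17 * 5
= 85

85


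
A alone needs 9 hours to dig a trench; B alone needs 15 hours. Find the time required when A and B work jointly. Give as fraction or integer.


Rate of A = 1/9 job per hour
Rate of B = 1/15 job per hour
Combined rate = 1/9 + 1/15
Find common denominator: (15 + 9)/(9*15) = 24/135
Combined rate = 8/45 job per hour
Time together = 1 / (8/45) = 45/8 hours

45/8


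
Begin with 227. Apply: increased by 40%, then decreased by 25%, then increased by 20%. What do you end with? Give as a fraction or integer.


Start: 227
Step 1: increase by 40% => multiply by 140/100
  227 * 140/100 = 1589/5
Step 2: decrease by 25% => multiply by 75/100
  1589/5 * 75/100 = 4767/20
Step 3: increase by 20% => multiply by 120/100
  4767/20 * 120/100 = 14301/50
Final value = 14301/50

14301/50


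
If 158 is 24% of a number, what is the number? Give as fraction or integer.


Given: 158 is 24% of the whole
Set up: 158 = 24/100 * whole
whole = 158 * 100 / 24
whole = 15800 / 24
whole = 1975/3

1975/3


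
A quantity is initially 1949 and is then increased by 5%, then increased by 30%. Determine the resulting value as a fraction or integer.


Start: 1949
Step 1: increase by 5% => multiply by 105/100
  1949 * 105/100 = 40929/20
Step 2: increase by 30% => multiply by 130/100
  40929/20 * 130/100 = 532077/200
Final value = 532077/200

532077/200


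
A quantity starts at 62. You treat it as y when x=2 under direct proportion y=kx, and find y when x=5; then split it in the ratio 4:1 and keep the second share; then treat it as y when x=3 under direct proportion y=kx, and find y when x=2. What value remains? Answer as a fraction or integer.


Start with 62.
Step 1: Direct prop: k = (62)/2; new y = k*5 = 62*5/2 = 155
Step 2: Split 4:1, second share = 155 * 1/5 = 31
Step 3: Direct prop: k = (31)/3; new y = k*2 = 31*2/3 = 62/3
Final result = 62/3

62/3


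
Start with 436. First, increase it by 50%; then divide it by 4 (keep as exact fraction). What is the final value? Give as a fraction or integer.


Start with 436.
Step 1: Increase by 50%: 436 * 150/100 = 654
Step 2: Divide by 4: 654 / 4 = 327/2
Final result = 327/2

327/2


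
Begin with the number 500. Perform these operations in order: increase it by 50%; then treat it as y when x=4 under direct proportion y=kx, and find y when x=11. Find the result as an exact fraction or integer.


Start with 500.
Step 1: Increase by 50%: 500 * 150/100 = 750
Step 2: Direct prop: k = (750)/4; new y = k*11 = 750*11/4 = 4125/2
Final result = 4125/2

4125/2


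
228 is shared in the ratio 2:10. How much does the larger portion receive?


Total parts = 2 + 10 = 12
Value per part = 228 / 12 = 19
First share = 2 * 19 = 38
Second share = 10 * 19 = 190
Larger share = 190

190


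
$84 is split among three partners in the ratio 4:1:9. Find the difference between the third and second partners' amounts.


Total parts = 4 + 1 + 9 = 14
Value per part = 84 / 14 = 6
Shares: 4*6=24, 1*6=6, 9*6=54
Third share = 54, second share = 6
Difference = |54 - 6| = 48

48


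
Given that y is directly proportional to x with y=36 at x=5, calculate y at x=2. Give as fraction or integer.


Direct proportion: y = kx
Find k: k = 36/5 = 36/5
Compute y at x=2: y = 36/5 * 2
y = 72/5

72/5


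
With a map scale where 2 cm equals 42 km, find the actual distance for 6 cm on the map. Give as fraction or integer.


Map scale: 2 cm = 42 km
Measured distance on map = 6 cm
Set up proportion: 6 * 42 / 2
= 252 / 2
= 126 km

126


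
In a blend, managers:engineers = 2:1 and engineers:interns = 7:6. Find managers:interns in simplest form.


Given a:b = 2:1 and b:c = 7:6
Make b consistent. Multiply first ratio by 7: a:b = 14:7
Multiply second ratio by 1: b:c = 7:6
Now b = 7 in both, so a:b:c = 14:7:6
Therefore a:c = 14:6
Simplify by GCD: a:c = 7:3

7:3


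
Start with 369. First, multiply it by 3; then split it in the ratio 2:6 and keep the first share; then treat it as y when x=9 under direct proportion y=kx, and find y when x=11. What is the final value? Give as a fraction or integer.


Start with 369.
Step 1: Multiply by 3: 369 * 3 = 1107
Step 2: Split 2:6, first share = 1107 * 2/8 = 1107/4
Step 3: Direct prop: k = (1107/4)/9; new y = k*11 = 1107/4*11/9 = 1353/4
Final result = 1353/4

1353/4


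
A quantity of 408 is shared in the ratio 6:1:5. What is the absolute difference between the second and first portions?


Total parts = 6 + 1 + 5 = 12
Value per part = 408 / 12 = 34
Shares: 6*34=204, 1*34=34, 5*34=170
Second share = 34, first share = 204
Difference = |34 - 204| = 170

170


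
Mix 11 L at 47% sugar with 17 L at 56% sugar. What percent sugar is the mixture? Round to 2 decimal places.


Solute in mixture 1 = 47% of 11 L = 11*47/100 = 517/100 L
Solute in mixture 2 = 56% of 17 L = 17*56/100 = 238/25 L
Total solute = 517/100 + 238/25 = 1469/100 L
Total volume = 11 + 17 = 28 L
Final concentration = 1469/100/28 * 100 = 52.46%

52.46


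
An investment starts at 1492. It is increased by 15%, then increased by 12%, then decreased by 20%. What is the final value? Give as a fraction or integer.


Start: 1492
Step 1: increase by 15% => multiply by 115/100
  1492 * 115/100 = 8579/5
Step 2: increase by 12% => multiply by 112/100
  8579/5 * 112/100 = 240212/125
Step 3: decrease by 20% => multiply by 80/100
  240212/125 * 80/100 = 960848/625
Final value = 960848/625

960848/625


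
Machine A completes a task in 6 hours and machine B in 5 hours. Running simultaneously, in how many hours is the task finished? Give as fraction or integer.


Rate of A = 1/6 job per hour
Rate of B = 1/5 job per hour
Combined rate = 1/6 + 1/5
Find common denominator: (5 + 6)/(6*5) = 11/30
Combined rate = 11/30 job per hour
Time together = 1 / (11/30) = 30/11 hours

30/11


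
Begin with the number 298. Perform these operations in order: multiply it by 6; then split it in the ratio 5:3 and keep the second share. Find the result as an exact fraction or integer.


Start with 298.
Step 1: Multiply by 6: 298 * 6 = 1788
Step 2: Split 5:3, second share = 1788 * 3/8 = 1341/2
Final result = 1341/2

1341/2


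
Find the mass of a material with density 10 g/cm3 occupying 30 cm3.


Using mass = density * volume
Density = 10 g/cm3
Volume = 30 cm3
Mass = 10 * 30
= 300 g

300


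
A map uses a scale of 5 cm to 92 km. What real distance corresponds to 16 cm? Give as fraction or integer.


Map scale: 5 cm = 92 km
Measured distance on map = 16 cm
Set up proportion: 16 * 92 / 5
= 1472 / 5
= 1472/5 km

1472/5


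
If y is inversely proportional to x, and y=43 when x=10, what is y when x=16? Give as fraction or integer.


Inverse proportion: y = k/x
Find k: k = 10 * 43 = 430
Compute y at x=16: y = 430/16
y = 215/8

215/8


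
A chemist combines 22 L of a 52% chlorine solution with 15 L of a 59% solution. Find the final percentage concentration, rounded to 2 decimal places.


Solute in mixture 1 = 52% of 22 L = 22*52/100 = 286/25 L
Solute in mixture 2 = 59% of 15 L = 15*59/100 = 177/20 L
Total solute = 286/25 + 177/20 = 2029/100 L
Total volume = 22 + 15 = 37 L
Final concentration = 2029/100/37 * 100 = 54.84%

54.84


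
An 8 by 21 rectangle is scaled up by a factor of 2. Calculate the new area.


Original dimensions: 8 x 21
Enlargement factor = 2
New width = 8 * 2 = 16
New height = 21 * 2 = 42
New area = 16 * 42 = 672

672


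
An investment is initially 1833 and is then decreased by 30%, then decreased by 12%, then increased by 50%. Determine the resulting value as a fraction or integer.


Start: 1833
Step 1: decrease by 30% => multiply by 70/100
  1833 * 70/100 = 12831/10
Step 2: decrease by 12% => multiply by 88/100
  12831/10 * 88/100 = 141141/125
Step 3: increase by 50% => multiply by 150/100
  141141/125 * 150/100 = 423423/250
Final value = 423423/250

423423/250


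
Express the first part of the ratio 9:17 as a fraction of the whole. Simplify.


Total parts = 9 + 17 = 26
First part fraction = 9/26
Simplify: 9/26 = 9/26

9/26


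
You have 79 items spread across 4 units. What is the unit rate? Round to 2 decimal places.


Total items = 79
Number of units = 4
Unit rate = 79 / 4
= 19.75 items per unit

19.75


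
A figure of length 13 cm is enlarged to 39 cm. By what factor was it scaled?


Original length = 13 cm
Scaled length = 39 cm
Scale factor = 39 / 13
= 3

3


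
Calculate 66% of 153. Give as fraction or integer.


Compute 66% of 153
Convert percentage: 66% = 66/100
Multiply: 153 * 66/100
= 10098/100
= 5049/50

5049/50


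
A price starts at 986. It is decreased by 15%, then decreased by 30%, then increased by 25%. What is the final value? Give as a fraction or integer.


Start: 986
Step 1: decrease by 15% => multiply by 85/100
  986 * 85/100 = 8381/10
Step 2: decrease by 30% => multiply by 70/100
  8381/10 * 70/100 = 58667/100
Step 3: increase by 25% => multiply by 125/100
  58667/100 * 125/100 = 58667/80
Final value = 58667/80

58667/80


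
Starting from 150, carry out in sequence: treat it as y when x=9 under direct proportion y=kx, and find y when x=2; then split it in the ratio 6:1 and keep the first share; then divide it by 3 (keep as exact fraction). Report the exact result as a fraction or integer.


Start with 150.
Step 1: Direct prop: k = (150)/9; new y = k*2 = 150*2/9 = 100/3
Step 2: Split 6:1, first share = 100/3 * 6/7 = 200/7
Step 3: Divide by 3: 200/7 / 3 = 200/21
Final result = 200/21

200/21


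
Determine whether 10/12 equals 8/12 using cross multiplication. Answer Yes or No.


Cross multiply to check 10/12 = 8/12
Left cross product: 10 * 12 = 120
Right cross product: 12 * 8 = 96
120 != 96
Not equal, so proportions differ => No

No


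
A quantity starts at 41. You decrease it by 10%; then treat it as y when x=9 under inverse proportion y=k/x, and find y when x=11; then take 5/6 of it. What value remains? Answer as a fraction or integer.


Start with 41.
Step 1: Decrease by 10%: 41 * 90/100 = 369/10
Step 2: Inverse prop: k = (369/10)*9; new y = k/11 = 369/10*9/11 = 3321/110
Step 3: Take 5/6: 3321/110 * 5/6 = 1107/44
Final result = 1107/44

1107/44


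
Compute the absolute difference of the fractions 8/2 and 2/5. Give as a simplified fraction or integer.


Simplify: 8/2 = 4 and 2/5 = 2/5
Find common denominator: LCD = 5
Convert: 20/5 and 2/5
Difference = |20 - 2|/5 = 18/5
Simplified = 18/5

18/5


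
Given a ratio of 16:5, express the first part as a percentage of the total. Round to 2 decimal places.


Total parts = 16 + 5 = 21
First part fraction = 16/21
Percentage = (16/21) * 100
= 0.761905 * 100
= 76.19%

76.19


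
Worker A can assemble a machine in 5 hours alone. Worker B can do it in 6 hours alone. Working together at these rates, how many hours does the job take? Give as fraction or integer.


Rate of A = 1/5 job per hour
Rate of B = 1/6 job per hour
Combined rate = 1/5 + 1/6
Find common denominator: (6 + 5)/(5*6) = 11/30
Combined rate = 11/30 job per hour
Time together = 1 / (11/30) = 30/11 hours

30/11


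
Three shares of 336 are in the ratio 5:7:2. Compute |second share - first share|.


Total parts = 5 + 7 + 2 = 14
Value per part = 336 / 14 = 24
Shares: 5*24=120, 7*24=168, 2*24=48
Second share = 168, first share = 120
Difference = |168 - 120| = 48

48


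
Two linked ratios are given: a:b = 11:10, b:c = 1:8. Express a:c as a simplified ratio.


Given a:b = 11:10 and b:c = 1:8
Make b consistent. Multiply first ratio by 1: a:b = 11:10
Multiply second ratio by 10: b:c = 10:80
Now b = 10 in both, so a:b:c = 11:10:80
Therefore a:c = 11:80
Simplify by GCD: a:c = 11:80

11:80


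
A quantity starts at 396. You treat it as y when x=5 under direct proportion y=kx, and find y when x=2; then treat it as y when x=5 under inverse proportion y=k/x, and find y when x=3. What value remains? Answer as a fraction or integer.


Start with 396.
Step 1: Direct prop: k = (396)/5; new y = k*2 = 396*2/5 = 792/5
Step 2: Inverse prop: k = (792/5)*5; new y = k/3 = 792/5*5/3 = 264
Final result = 264

264


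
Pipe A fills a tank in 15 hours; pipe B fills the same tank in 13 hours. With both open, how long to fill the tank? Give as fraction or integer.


Rate of A = 1/15 job per hour
Rate of B = 1/13 job per hour
Combined rate = 1/15 + 1/13
Find common denominator: (13 + 15)/(15*13) = 28/195
Combined rate = 28/195 job per hour
Time together = 1 / (28/195) = 195/28 hours

195/28


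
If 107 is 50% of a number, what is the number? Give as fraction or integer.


Given: 107 is 50% of the whole
Set up: 107 = 50/100 * whole
whole = 107 * 100 / 50
whole = 10700 / 50
whole = 214

214


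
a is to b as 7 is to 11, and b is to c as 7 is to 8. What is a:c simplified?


Given a:b = 7:11 and b:c = 7:8
Make b consistent. Multiply first ratio by 7: a:b = 49:77
Multiply second ratio by 11: b:c = 77:88
Now b = 77 in both, so a:b:c = 49:77:88
Therefore a:c = 49:88
Simplify by GCD: a:c = 49:88

49:88


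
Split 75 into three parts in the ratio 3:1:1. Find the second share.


Ratio = 3:1:1
Total parts = 3 + 1 + 1 = 5
Value per part = 75 / 5 = 15
First share = 3 * 15 = 45
Middle share = 1 * 15 = 15
Third share = 1 * 15 = 15

15


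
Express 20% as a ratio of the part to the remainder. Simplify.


Part = 20%, Remainder = 80%
Ratio = 20:80
GCD(20, 80) = 20
Simplify: 1:4 = 1:4

1:4


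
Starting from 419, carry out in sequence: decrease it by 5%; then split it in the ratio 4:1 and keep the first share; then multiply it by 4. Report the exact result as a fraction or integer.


Start with 419.
Step 1: Decrease by 5%: 419 * 95/100 = 7961/20
Step 2: Split 4:1, first share = 7961/20 * 4/5 = 7961/25
Step 3: Multiply by 4: 7961/25 * 4 = 31844/25
Final result = 31844/25

31844/25


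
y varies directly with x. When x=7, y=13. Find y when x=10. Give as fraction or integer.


Direct proportion: y = kx
Find k: k = 13/7 = 13/7
Compute y at x=10: y = 13/7 * 10
y = 130/7

130/7


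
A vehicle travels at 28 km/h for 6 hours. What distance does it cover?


Using distance = speed * time
Speed = 28 km/h
Time = 6 hours
Distance = 28 * 6
= 168 km

168


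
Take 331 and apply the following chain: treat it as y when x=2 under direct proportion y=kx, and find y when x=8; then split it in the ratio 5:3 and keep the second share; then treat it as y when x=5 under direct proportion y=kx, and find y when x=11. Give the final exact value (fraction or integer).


Start with 331.
Step 1: Direct prop: k = (331)/2; new y = k*8 = 331*8/2 = 1324
Step 2: Split 5:3, second share = 1324 * 3/8 = 993/2
Step 3: Direct prop: k = (993/2)/5; new y = k*11 = 993/2*11/5 = 10923/10
Final result = 10923/10

10923/10


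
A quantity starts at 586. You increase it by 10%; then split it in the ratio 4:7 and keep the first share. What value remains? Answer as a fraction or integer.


Start with 586.
Step 1: Increase by 10%: 586 * 110/100 = 3223/5
Step 2: Split 4:7, first share = 3223/5 * 4/11 = 1172/5
Final result = 1172/5

1172/5


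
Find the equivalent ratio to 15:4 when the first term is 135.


Original ratio: 15:4
First term target: 135
Scale factor = 135 / 15 = 9
Multiply second term: 4 * 9 = 36
Equivalent ratio = 135:36

135:36


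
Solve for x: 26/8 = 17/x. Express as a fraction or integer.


Setting up: 26/8 = 17/x
Cross multiply: 26 * x = 8 * 17
26x = 136
x = 136/26
x = 68/13

68/13


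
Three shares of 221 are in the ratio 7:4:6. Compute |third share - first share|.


Total parts = 7 + 4 + 6 = 17
Value per part = 221 / 17 = 13
Shares: 7*13=91, 4*13=52, 6*13=78
Third share = 78, first share = 91
Difference = |78 - 91| = 13

13


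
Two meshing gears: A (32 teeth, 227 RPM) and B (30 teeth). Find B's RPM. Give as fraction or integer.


Gear ratio: teeth_A * RPM_A = teeth_B * RPM_B
32 * 227 = 30 * RPM_B
7264 = 30 * RPM_B
RPM_B = 7264 / 30
RPM_B = 3632/15

3632/15


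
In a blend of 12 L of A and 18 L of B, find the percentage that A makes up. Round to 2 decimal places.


Volume of A = 12 L
Volume of B = 18 L
Total volume = 12 + 18 = 30 L
Percentage of A = (12/30) * 100
= 40.00%

40.00


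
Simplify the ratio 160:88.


Find GCD(160, 88)
GCD = 8
Divide both by 8: 160/8 = 20, 88/8 = 11
Simplified ratio = 20:11

20:11


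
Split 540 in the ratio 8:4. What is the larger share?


Total parts = 8 + 4 = 12
Value per part = 540 / 12 = 45
First share = 8 * 45 = 360
Second share = 4 * 45 = 180
Larger share = 360

360


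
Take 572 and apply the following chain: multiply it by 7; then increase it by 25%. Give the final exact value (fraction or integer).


Start with 572.
Step 1: Multiply by 7: 572 * 7 = 4004
Step 2: Increase by 25%: 4004 * 125/100 = 5005
Final result = 5005

5005


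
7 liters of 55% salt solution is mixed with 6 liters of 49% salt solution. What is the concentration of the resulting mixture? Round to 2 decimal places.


Solute in mixture 1 = 55% of 7 L = 7*55/100 = 77/20 L
Solute in mixture 2 = 49% of 6 L = 6*49/100 = 147/50 L
Total solute = 77/20 + 147/50 = 679/100 L
Total volume = 7 + 6 = 13 L
Final concentration = 679/100/13 * 100 = 52.23%

52.23


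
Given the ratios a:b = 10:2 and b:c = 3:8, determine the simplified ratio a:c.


Given a:b = 10:2 and b:c = 3:8
Make b consistent. Multiply first ratio by 3: a:b = 30:6
Multiply second ratio by 2: b:c = 6:16
Now b = 6 in both, so a:b:c = 30:6:16
Therefore a:c = 30:16
Simplify by GCD: a:c = 15:8

15:8


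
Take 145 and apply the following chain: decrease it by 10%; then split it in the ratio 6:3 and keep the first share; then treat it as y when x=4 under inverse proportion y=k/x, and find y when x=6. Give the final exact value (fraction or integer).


Start with 145.
Step 1: Decrease by 10%: 145 * 90/100 = 261/2
Step 2: Split 6:3, first share = 261/2 * 6/9 = 87
Step 3: Inverse prop: k = (87)*4; new y = k/6 = 87*4/6 = 58
Final result = 58

58


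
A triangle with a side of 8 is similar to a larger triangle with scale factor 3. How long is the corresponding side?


Similar triangles have proportional sides
Scale factor = 3
Smaller side = 8
Corresponding larger side = 8 * 3
= 24

24


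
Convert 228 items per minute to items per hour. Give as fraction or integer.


Converting from per minute to per hour
Rate = 228 items per minute
Multiply by 60: 228 * 60
= 13680 items per hour

13680


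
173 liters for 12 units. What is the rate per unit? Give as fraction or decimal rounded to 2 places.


Total liters = 173
Number of units = 12
Unit rate = 173 / 12
= 14.42 liters per unit

14.42


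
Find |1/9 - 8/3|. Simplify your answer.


Simplify: 1/9 = 1/9 and 8/3 = 8/3
Find common denominator: LCD = 9
Convert: 1/9 and 24/9
Difference = |1 - 24|/9 = 23/9
Simplified = 23/9

23/9


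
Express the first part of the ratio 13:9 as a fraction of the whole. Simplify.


Total parts = 13 + 9 = 22
First part fraction = 13/22
Simplify: 13/22 = 13/22

13/22


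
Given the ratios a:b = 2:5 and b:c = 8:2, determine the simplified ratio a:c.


Given a:b = 2:5 and b:c = 8:2
Make b consistent. Multiply first ratio by 8: a:b = 16:40
Multiply second ratio by 5: b:c = 40:10
Now b = 40 in both, so a:b:c = 16:40:10
Therefore a:c = 16:10
Simplify by GCD: a:c = 8:5

8:5


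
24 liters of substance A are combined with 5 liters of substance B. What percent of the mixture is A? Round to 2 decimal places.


Volume of A = 24 L
Volume of B = 5 L
Total volume = 24 + 5 = 29 L
Percentage of A = (24/29) * 100
= 82.76%

82.76


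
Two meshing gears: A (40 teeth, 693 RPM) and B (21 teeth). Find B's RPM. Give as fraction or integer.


Gear ratio: teeth_A * RPM_A = teeth_B * RPM_B
40 * 693 = 21 * RPM_B
27720 = 21 * RPM_B
RPM_B = 27720 / 21
RPM_B = 1320

1320


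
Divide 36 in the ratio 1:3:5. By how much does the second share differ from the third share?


Total parts = 1 + 3 + 5 = 9
Value per part = 36 / 9 = 4
Shares: 1*4=4, 3*4=12, 5*4=20
Second share = 12, third share = 20
Difference = |12 - 20| = 8

8


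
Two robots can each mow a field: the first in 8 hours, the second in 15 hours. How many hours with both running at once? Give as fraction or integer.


Rate of A = 1/8 job per hour
Rate of B = 1/15 job per hour
Combined rate = 1/8 + 1/15
Find common denominator: (15 + 8)/(8*15) = 23/120
Combined rate = 23/120 job per hour
Time together = 1 / (23/120) = 120/23 hours

120/23
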